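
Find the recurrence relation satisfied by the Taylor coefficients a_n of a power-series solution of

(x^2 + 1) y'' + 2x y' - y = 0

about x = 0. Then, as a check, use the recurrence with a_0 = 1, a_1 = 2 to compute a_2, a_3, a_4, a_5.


Substitute y = sum_n a_n x^n.
(1 + 1 x^2) y'' contributes (n+2)(n+1) a_{n+2} + n(n-1) a_n at x^n.
2 x y'(x) contributes 2 n a_n at x^n.
-y(x) contributes -1 a_n at x^n.
Matching x^n: (n+2)(n+1) a_{n+2} + (n(n-1) + 2 n - 1) a_n = 0.
Thus a_{n+2} = (-n(n-1) - 2 n + 1) / ((n+1)(n+2)) * a_n.

Check with a_0 = 1, a_1 = 2 (apply the recurrence for n = 0, 1, 2, 3): a_0 = 1, a_1 = 2, a_2 = 1/2, a_3 = -1/3, a_4 = -5/24, a_5 = 11/60.

a_(n+2) = (-n(n-1) - 2 n + 1) / ((n+1)(n+2)) * a_n; check: a_0 = 1, a_1 = 2, a_2 = 1/2, a_3 = -1/3, a_4 = -5/24, a_5 = 11/60


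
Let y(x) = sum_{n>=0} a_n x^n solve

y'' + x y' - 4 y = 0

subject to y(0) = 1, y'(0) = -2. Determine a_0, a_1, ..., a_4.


Ansatz: y(x) = sum_{n>=0} a_n x^n, so y'(x) = sum_{n>=1} n a_n x^(n-1) and y''(x) = sum_{n>=2} n(n-1) a_n x^(n-2).
Substitute into P(x) y'' + Q(x) y' + R(x) y = 0 with P(x) = 1, Q(x) = x, R(x) = -4, and match powers of x.
Initial conditions: a_0 = 1, a_1 = -2.
Setting the coefficient of each power of x to zero and solving order by order (substituting the coefficients already found):
  x^0: 2 a_2 - 4 a_0 = 0  ->  2 a_2 = 4 a_0 = 4  ->  a_2 = 2
  x^1: 6 a_3 - 3 a_1 = 0  ->  6 a_3 = 3 a_1 = -6  ->  a_3 = -1
  x^2: 12 a_4 - 2 a_2 = 0  ->  12 a_4 = 2 a_2 = 4  ->  a_4 = 1/3
Truncated series: y(x) = 1 - 2 x + 2 x^2 - x^3 + (1/3) x^4 + O(x^5).

a_0 = 1; a_1 = -2; a_2 = 2; a_3 = -1; a_4 = 1/3


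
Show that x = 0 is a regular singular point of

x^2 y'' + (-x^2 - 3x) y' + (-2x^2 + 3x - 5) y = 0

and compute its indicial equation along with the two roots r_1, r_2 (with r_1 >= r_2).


Divide by x^2 to reach normal form y'' + P_1(x) y' + P_2(x) y = 0 with P_1(x) = -1 - 3/x and P_2(x) = -2 + 3/x - 5/x^2.
x = 0 is a singular point because the y'-coefficient -1 - 3/x has a pole at x = 0 and the y-coefficient -2 + 3/x - 5/x^2 has a pole at x = 0.
It is a regular singular point because x P_1(x) = p(x) = -x - 3 and x^2 P_2(x) = q(x) = -2x^2 + 3x - 5 are polynomials, hence analytic at x = 0.
p(0) = -3,  q(0) = -5.
Indicial equation: r(r-1) + p(0) r + q(0) = 0, i.e. r^2 + (p(0) - 1) r + q(0) = 0, i.e. r^2 - 4 r - 5 = 0.
Discriminant: (-4)^2 - 4(-5) = 36, so r = (4 ± 6)/2.
Solving: r_1 = 5, r_2 = -1.

indicial: r^2 - 4 r - 5 = 0; roots r_1 = 5, r_2 = -1


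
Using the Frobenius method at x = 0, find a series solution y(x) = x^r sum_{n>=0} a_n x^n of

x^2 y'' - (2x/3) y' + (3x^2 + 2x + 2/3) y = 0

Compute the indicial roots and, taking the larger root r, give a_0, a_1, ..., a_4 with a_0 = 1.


Write in Frobenius form y'' + (p(x)/x) y' + (q(x)/x^2) y = 0:
  p(x) = -2/3,  q(x) = 3x^2 + 2x + 2/3.
Indicial equation: r(r-1) + (-2/3) r + (2/3) = 0 -> roots r_1 = 1, r_2 = 2/3.
Take r = r_1 = 1. Let y(x) = x^r sum_{n>=0} a_n x^n with a_0 = 1.
Substitute y = x^r sum a_n x^n and match x^{r+n}. The recurrence is
  D(n) a_n + 2 a_{n-1} + 3 a_{n-2} = 0,  where D(n) = (r+n)(r+n-1) + (-2/3)(r+n) + (2/3).
  a_n = [-2 a_{n-1} - 3 a_{n-2}] / D(n).
Since the indicial polynomial factors as (r - r_1)(r - r_2), D(n) = (r_1 + n - r_1)(r_1 + n - r_2) = n(n + 1/3).
Evaluating step by step (a_0 = 1):
  n = 1: D(1) = 1(1 + 1/3) = 4/3; numerator = -2(1) = -2; a_1 = (-2)/(4/3) = -3/2
  n = 2: D(2) = 2(2 + 1/3) = 14/3; numerator = -2(-3/2) - 3(1) = 0; a_2 = (0)/(14/3) = 0
  n = 3: D(3) = 3(3 + 1/3) = 10; numerator = -2(0) - 3(-3/2) = 9/2; a_3 = (9/2)/(10) = 9/20
  n = 4: D(4) = 4(4 + 1/3) = 52/3; numerator = -2(9/20) - 3(0) = -9/10; a_4 = (-9/10)/(52/3) = -27/520

r = 1; a_0 = 1; a_1 = -3/2; a_2 = 0; a_3 = 9/20; a_4 = -27/520


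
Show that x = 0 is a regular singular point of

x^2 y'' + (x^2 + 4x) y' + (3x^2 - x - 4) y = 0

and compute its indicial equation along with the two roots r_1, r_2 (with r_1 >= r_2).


Divide by x^2 to reach normal form y'' + P_1(x) y' + P_2(x) y = 0 with P_1(x) = 1 + 4/x and P_2(x) = 3 - 1/x - 4/x^2.
x = 0 is a singular point because the y'-coefficient 1 + 4/x has a pole at x = 0 and the y-coefficient 3 - 1/x - 4/x^2 has a pole at x = 0.
It is a regular singular point because x P_1(x) = p(x) = x + 4 and x^2 P_2(x) = q(x) = 3x^2 - x - 4 are polynomials, hence analytic at x = 0.
p(0) = 4,  q(0) = -4.
Indicial equation: r(r-1) + p(0) r + q(0) = 0, i.e. r^2 + (p(0) - 1) r + q(0) = 0, i.e. r^2 + 3 r - 4 = 0.
Discriminant: (3)^2 - 4(-4) = 25, so r = (-3 ± 5)/2.
Solving: r_1 = 1, r_2 = -4.

indicial: r^2 + 3 r - 4 = 0; roots r_1 = 1, r_2 = -4


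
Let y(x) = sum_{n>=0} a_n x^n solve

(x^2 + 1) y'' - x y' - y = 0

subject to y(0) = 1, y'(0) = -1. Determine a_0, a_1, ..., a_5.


Ansatz: y(x) = sum_{n>=0} a_n x^n, so y'(x) = sum_{n>=1} n a_n x^(n-1) and y''(x) = sum_{n>=2} n(n-1) a_n x^(n-2).
Substitute into P(x) y'' + Q(x) y' + R(x) y = 0 with P(x) = x^2 + 1, Q(x) = -x, R(x) = -1, and match powers of x.
Initial conditions: a_0 = 1, a_1 = -1.
Setting the coefficient of each power of x to zero and solving order by order (substituting the coefficients already found):
  x^0: 2 a_2 - a_0 = 0  ->  2 a_2 = a_0 = 1  ->  a_2 = 1/2
  x^1: 6 a_3 - 2 a_1 = 0  ->  6 a_3 = 2 a_1 = -2  ->  a_3 = -1/3
  x^2: 12 a_4 - a_2 = 0  ->  12 a_4 = a_2 = 1/2  ->  a_4 = 1/24
  x^3: 20 a_5 + 2 a_3 = 0  ->  20 a_5 = -2 a_3 = 2/3  ->  a_5 = 1/30
Truncated series: y(x) = 1 - x + (1/2) x^2 - (1/3) x^3 + (1/24) x^4 + (1/30) x^5 + O(x^6).

a_0 = 1; a_1 = -1; a_2 = 1/2; a_3 = -1/3; a_4 = 1/24; a_5 = 1/30


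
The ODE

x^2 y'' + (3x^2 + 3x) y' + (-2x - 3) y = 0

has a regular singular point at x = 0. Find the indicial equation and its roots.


Divide by x^2 to reach normal form y'' + P_1(x) y' + P_2(x) y = 0 with P_1(x) = 3 + 3/x and P_2(x) = -2/x - 3/x^2.
x = 0 is a singular point because the y'-coefficient 3 + 3/x has a pole at x = 0 and the y-coefficient -2/x - 3/x^2 has a pole at x = 0.
It is a regular singular point because x P_1(x) = p(x) = 3x + 3 and x^2 P_2(x) = q(x) = -2x - 3 are polynomials, hence analytic at x = 0.
p(0) = 3,  q(0) = -3.
Indicial equation: r(r-1) + p(0) r + q(0) = 0, i.e. r^2 + (p(0) - 1) r + q(0) = 0, i.e. r^2 + 2 r - 3 = 0.
Discriminant: (2)^2 - 4(-3) = 16, so r = (-2 ± 4)/2.
Solving: r_1 = 1, r_2 = -3.

indicial: r^2 + 2 r - 3 = 0; roots r_1 = 1, r_2 = -3


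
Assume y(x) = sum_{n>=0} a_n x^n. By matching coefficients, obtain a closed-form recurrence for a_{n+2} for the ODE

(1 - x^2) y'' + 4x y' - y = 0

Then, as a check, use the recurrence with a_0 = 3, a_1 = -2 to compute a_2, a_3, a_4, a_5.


Substitute y = sum_n a_n x^n.
(1 - 1 x^2) y'' contributes (n+2)(n+1) a_{n+2} - n(n-1) a_n at x^n.
4 x y'(x) contributes 4 n a_n at x^n.
-y(x) contributes -1 a_n at x^n.
Matching x^n: (n+2)(n+1) a_{n+2} + (-n(n-1) + 4 n - 1) a_n = 0.
Thus a_{n+2} = (n(n-1) - 4 n + 1) / ((n+1)(n+2)) * a_n.

Check with a_0 = 3, a_1 = -2 (apply the recurrence for n = 0, 1, 2, 3): a_0 = 3, a_1 = -2, a_2 = 3/2, a_3 = 1, a_4 = -5/8, a_5 = -1/4.

a_(n+2) = (n(n-1) - 4 n + 1) / ((n+1)(n+2)) * a_n; check: a_0 = 3, a_1 = -2, a_2 = 3/2, a_3 = 1, a_4 = -5/8, a_5 = -1/4


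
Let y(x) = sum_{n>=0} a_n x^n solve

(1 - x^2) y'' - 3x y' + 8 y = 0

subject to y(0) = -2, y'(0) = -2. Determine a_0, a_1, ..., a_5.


Ansatz: y(x) = sum_{n>=0} a_n x^n, so y'(x) = sum_{n>=1} n a_n x^(n-1) and y''(x) = sum_{n>=2} n(n-1) a_n x^(n-2).
Substitute into P(x) y'' + Q(x) y' + R(x) y = 0 with P(x) = 1 - x^2, Q(x) = -3x, R(x) = 8, and match powers of x.
Initial conditions: a_0 = -2, a_1 = -2.
Setting the coefficient of each power of x to zero and solving order by order (substituting the coefficients already found):
  x^0: 2 a_2 + 8 a_0 = 0  ->  2 a_2 = -8 a_0 = 16  ->  a_2 = 8
  x^1: 6 a_3 + 5 a_1 = 0  ->  6 a_3 = -5 a_1 = 10  ->  a_3 = 5/3
  x^2: 12 a_4 = 0  ->  a_4 = 0
  x^3: 20 a_5 - 7 a_3 = 0  ->  20 a_5 = 7 a_3 = 35/3  ->  a_5 = 7/12
Truncated series: y(x) = -2 - 2 x + 8 x^2 + (5/3) x^3 + (7/12) x^5 + O(x^6).

a_0 = -2; a_1 = -2; a_2 = 8; a_3 = 5/3; a_4 = 0; a_5 = 7/12


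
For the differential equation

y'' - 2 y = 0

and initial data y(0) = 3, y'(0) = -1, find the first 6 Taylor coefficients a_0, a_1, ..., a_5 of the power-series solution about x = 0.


Ansatz: y(x) = sum_{n>=0} a_n x^n, so y'(x) = sum_{n>=1} n a_n x^(n-1) and y''(x) = sum_{n>=2} n(n-1) a_n x^(n-2).
Substitute into P(x) y'' + Q(x) y' + R(x) y = 0 with P(x) = 1, Q(x) = 0, R(x) = -2, and match powers of x.
Initial conditions: a_0 = 3, a_1 = -1.
Setting the coefficient of each power of x to zero and solving order by order (substituting the coefficients already found):
  x^0: 2 a_2 - 2 a_0 = 0  ->  2 a_2 = 2 a_0 = 6  ->  a_2 = 3
  x^1: 6 a_3 - 2 a_1 = 0  ->  6 a_3 = 2 a_1 = -2  ->  a_3 = -1/3
  x^2: 12 a_4 - 2 a_2 = 0  ->  12 a_4 = 2 a_2 = 6  ->  a_4 = 1/2
  x^3: 20 a_5 - 2 a_3 = 0  ->  20 a_5 = 2 a_3 = -2/3  ->  a_5 = -1/30
Truncated series: y(x) = 3 - x + 3 x^2 - (1/3) x^3 + (1/2) x^4 - (1/30) x^5 + O(x^6).

a_0 = 3; a_1 = -1; a_2 = 3; a_3 = -1/3; a_4 = 1/2; a_5 = -1/30


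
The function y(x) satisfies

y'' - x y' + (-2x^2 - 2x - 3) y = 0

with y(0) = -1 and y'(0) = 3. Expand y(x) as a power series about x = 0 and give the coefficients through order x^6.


Ansatz: y(x) = sum_{n>=0} a_n x^n, so y'(x) = sum_{n>=1} n a_n x^(n-1) and y''(x) = sum_{n>=2} n(n-1) a_n x^(n-2).
Substitute into P(x) y'' + Q(x) y' + R(x) y = 0 with P(x) = 1, Q(x) = -x, R(x) = -2x^2 - 2x - 3, and match powers of x.
Initial conditions: a_0 = -1, a_1 = 3.
Setting the coefficient of each power of x to zero and solving order by order (substituting the coefficients already found):
  x^0: 2 a_2 - 3 a_0 = 0  ->  2 a_2 = 3 a_0 = -3  ->  a_2 = -3/2
  x^1: 6 a_3 - 4 a_1 - 2 a_0 = 0  ->  6 a_3 = 4 a_1 + 2 a_0 = 10  ->  a_3 = 5/3
  x^2: 12 a_4 - 5 a_2 - 2 a_1 - 2 a_0 = 0  ->  12 a_4 = 5 a_2 + 2 a_1 + 2 a_0 = -7/2  ->  a_4 = -7/24
  x^3: 20 a_5 - 6 a_3 - 2 a_2 - 2 a_1 = 0  ->  20 a_5 = 6 a_3 + 2 a_2 + 2 a_1 = 13  ->  a_5 = 13/20
  x^4: 30 a_6 - 7 a_4 - 2 a_3 - 2 a_2 = 0  ->  30 a_6 = 7 a_4 + 2 a_3 + 2 a_2 = -41/24  ->  a_6 = -41/720
Truncated series: y(x) = -1 + 3 x - (3/2) x^2 + (5/3) x^3 - (7/24) x^4 + (13/20) x^5 - (41/720) x^6 + O(x^7).

a_0 = -1; a_1 = 3; a_2 = -3/2; a_3 = 5/3; a_4 = -7/24; a_5 = 13/20; a_6 = -41/720


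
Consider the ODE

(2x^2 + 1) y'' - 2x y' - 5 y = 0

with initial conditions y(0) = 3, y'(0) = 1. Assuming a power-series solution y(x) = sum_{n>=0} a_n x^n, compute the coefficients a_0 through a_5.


Ansatz: y(x) = sum_{n>=0} a_n x^n, so y'(x) = sum_{n>=1} n a_n x^(n-1) and y''(x) = sum_{n>=2} n(n-1) a_n x^(n-2).
Substitute into P(x) y'' + Q(x) y' + R(x) y = 0 with P(x) = 2x^2 + 1, Q(x) = -2x, R(x) = -5, and match powers of x.
Initial conditions: a_0 = 3, a_1 = 1.
Setting the coefficient of each power of x to zero and solving order by order (substituting the coefficients already found):
  x^0: 2 a_2 - 5 a_0 = 0  ->  2 a_2 = 5 a_0 = 15  ->  a_2 = 15/2
  x^1: 6 a_3 - 7 a_1 = 0  ->  6 a_3 = 7 a_1 = 7  ->  a_3 = 7/6
  x^2: 12 a_4 - 5 a_2 = 0  ->  12 a_4 = 5 a_2 = 75/2  ->  a_4 = 25/8
  x^3: 20 a_5 + a_3 = 0  ->  20 a_5 = -a_3 = -7/6  ->  a_5 = -7/120
Truncated series: y(x) = 3 + x + (15/2) x^2 + (7/6) x^3 + (25/8) x^4 - (7/120) x^5 + O(x^6).

a_0 = 3; a_1 = 1; a_2 = 15/2; a_3 = 7/6; a_4 = 25/8; a_5 = -7/120


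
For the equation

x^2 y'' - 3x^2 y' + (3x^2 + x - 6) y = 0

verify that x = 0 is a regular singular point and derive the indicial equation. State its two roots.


Divide by x^2 to reach normal form y'' + P_1(x) y' + P_2(x) y = 0 with P_1(x) = -3 and P_2(x) = 3 + 1/x - 6/x^2.
x = 0 is a singular point because the y-coefficient 3 + 1/x - 6/x^2 has a pole at x = 0.
It is a regular singular point because x P_1(x) = p(x) = -3x and x^2 P_2(x) = q(x) = 3x^2 + x - 6 are polynomials, hence analytic at x = 0.
p(0) = 0,  q(0) = -6.
Indicial equation: r(r-1) + p(0) r + q(0) = 0, i.e. r^2 + (p(0) - 1) r + q(0) = 0, i.e. r^2 - 1 r - 6 = 0.
Discriminant: (-1)^2 - 4(-6) = 25, so r = (1 ± 5)/2.
Solving: r_1 = 3, r_2 = -2.

indicial: r^2 - 1 r - 6 = 0; roots r_1 = 3, r_2 = -2


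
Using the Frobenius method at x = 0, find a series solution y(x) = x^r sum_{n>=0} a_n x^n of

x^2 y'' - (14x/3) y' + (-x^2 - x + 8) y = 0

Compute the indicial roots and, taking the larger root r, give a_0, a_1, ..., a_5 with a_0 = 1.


Write in Frobenius form y'' + (p(x)/x) y' + (q(x)/x^2) y = 0:
  p(x) = -14/3,  q(x) = -x^2 - x + 8.
Indicial equation: r(r-1) + (-14/3) r + (8) = 0 -> roots r_1 = 3, r_2 = 8/3.
Take r = r_1 = 3. Let y(x) = x^r sum_{n>=0} a_n x^n with a_0 = 1.
Substitute y = x^r sum a_n x^n and match x^{r+n}. The recurrence is
  D(n) a_n - 1 a_{n-1} - 1 a_{n-2} = 0,  where D(n) = (r+n)(r+n-1) + (-14/3)(r+n) + (8).
  a_n = [1 a_{n-1} + 1 a_{n-2}] / D(n).
Since the indicial polynomial factors as (r - r_1)(r - r_2), D(n) = (r_1 + n - r_1)(r_1 + n - r_2) = n(n + 1/3).
Evaluating step by step (a_0 = 1):
  n = 1: D(1) = 1(1 + 1/3) = 4/3; numerator = 1(1) = 1; a_1 = (1)/(4/3) = 3/4
  n = 2: D(2) = 2(2 + 1/3) = 14/3; numerator = 1(3/4) + 1(1) = 7/4; a_2 = (7/4)/(14/3) = 3/8
  n = 3: D(3) = 3(3 + 1/3) = 10; numerator = 1(3/8) + 1(3/4) = 9/8; a_3 = (9/8)/(10) = 9/80
  n = 4: D(4) = 4(4 + 1/3) = 52/3; numerator = 1(9/80) + 1(3/8) = 39/80; a_4 = (39/80)/(52/3) = 9/320
  n = 5: D(5) = 5(5 + 1/3) = 80/3; numerator = 1(9/320) + 1(9/80) = 9/64; a_5 = (9/64)/(80/3) = 27/5120

r = 3; a_0 = 1; a_1 = 3/4; a_2 = 3/8; a_3 = 9/80; a_4 = 9/320; a_5 = 27/5120


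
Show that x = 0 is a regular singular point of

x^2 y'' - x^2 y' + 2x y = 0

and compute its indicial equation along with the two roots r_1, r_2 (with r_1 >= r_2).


Divide by x^2 to reach normal form y'' + P_1(x) y' + P_2(x) y = 0 with P_1(x) = -1 and P_2(x) = 2/x.
x = 0 is a singular point because the y-coefficient 2/x has a pole at x = 0.
It is a regular singular point because x P_1(x) = p(x) = -x and x^2 P_2(x) = q(x) = 2x are polynomials, hence analytic at x = 0.
p(0) = 0,  q(0) = 0.
Indicial equation: r(r-1) + p(0) r + q(0) = 0, i.e. r^2 + (p(0) - 1) r + q(0) = 0, i.e. r^2 - 1 r = 0.
Discriminant: (-1)^2 - 4(0) = 1, so r = (1 ± 1)/2.
Solving: r_1 = 1, r_2 = 0.

indicial: r^2 - 1 r = 0; roots r_1 = 1, r_2 = 0


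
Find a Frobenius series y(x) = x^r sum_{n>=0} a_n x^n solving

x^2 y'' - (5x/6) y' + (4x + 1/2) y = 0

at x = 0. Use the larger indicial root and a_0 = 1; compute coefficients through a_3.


Write in Frobenius form y'' + (p(x)/x) y' + (q(x)/x^2) y = 0:
  p(x) = -5/6,  q(x) = 4x + 1/2.
Indicial equation: r(r-1) + (-5/6) r + (1/2) = 0 -> roots r_1 = 3/2, r_2 = 1/3.
Take r = r_1 = 3/2. Let y(x) = x^r sum_{n>=0} a_n x^n with a_0 = 1.
Substitute y = x^r sum a_n x^n and match x^{r+n}. The recurrence is
  D(n) a_n + 4 a_{n-1} = 0,  where D(n) = (r+n)(r+n-1) + (-5/6)(r+n) + (1/2).
  a_n = -4 / D(n) * a_{n-1}.
Since the indicial polynomial factors as (r - r_1)(r - r_2), D(n) = (r_1 + n - r_1)(r_1 + n - r_2) = n(n + 7/6).
Evaluating step by step (a_0 = 1):
  n = 1: D(1) = 1(1 + 7/6) = 13/6; numerator = -4(1) = -4; a_1 = (-4)/(13/6) = -24/13
  n = 2: D(2) = 2(2 + 7/6) = 19/3; numerator = -4(-24/13) = 96/13; a_2 = (96/13)/(19/3) = 288/247
  n = 3: D(3) = 3(3 + 7/6) = 25/2; numerator = -4(288/247) = -1152/247; a_3 = (-1152/247)/(25/2) = -2304/6175

r = 3/2; a_0 = 1; a_1 = -24/13; a_2 = 288/247; a_3 = -2304/6175


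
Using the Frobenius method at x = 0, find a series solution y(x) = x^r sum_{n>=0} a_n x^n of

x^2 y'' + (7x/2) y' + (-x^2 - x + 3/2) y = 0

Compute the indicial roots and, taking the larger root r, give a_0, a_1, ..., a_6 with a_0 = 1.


Write in Frobenius form y'' + (p(x)/x) y' + (q(x)/x^2) y = 0:
  p(x) = 7/2,  q(x) = -x^2 - x + 3/2.
Indicial equation: r(r-1) + (7/2) r + (3/2) = 0 -> roots r_1 = -1, r_2 = -3/2.
Take r = r_1 = -1. Let y(x) = x^r sum_{n>=0} a_n x^n with a_0 = 1.
Substitute y = x^r sum a_n x^n and match x^{r+n}. The recurrence is
  D(n) a_n - 1 a_{n-1} - 1 a_{n-2} = 0,  where D(n) = (r+n)(r+n-1) + (7/2)(r+n) + (3/2).
  a_n = [1 a_{n-1} + 1 a_{n-2}] / D(n).
Since the indicial polynomial factors as (r - r_1)(r - r_2), D(n) = (r_1 + n - r_1)(r_1 + n - r_2) = n(n + 1/2).
Evaluating step by step (a_0 = 1):
  n = 1: D(1) = 1(1 + 1/2) = 3/2; numerator = 1(1) = 1; a_1 = (1)/(3/2) = 2/3
  n = 2: D(2) = 2(2 + 1/2) = 5; numerator = 1(2/3) + 1(1) = 5/3; a_2 = (5/3)/(5) = 1/3
  n = 3: D(3) = 3(3 + 1/2) = 21/2; numerator = 1(1/3) + 1(2/3) = 1; a_3 = (1)/(21/2) = 2/21
  n = 4: D(4) = 4(4 + 1/2) = 18; numerator = 1(2/21) + 1(1/3) = 3/7; a_4 = (3/7)/(18) = 1/42
  n = 5: D(5) = 5(5 + 1/2) = 55/2; numerator = 1(1/42) + 1(2/21) = 5/42; a_5 = (5/42)/(55/2) = 1/231
  n = 6: D(6) = 6(6 + 1/2) = 39; numerator = 1(1/231) + 1(1/42) = 13/462; a_6 = (13/462)/(39) = 1/1386

r = -1; a_0 = 1; a_1 = 2/3; a_2 = 1/3; a_3 = 2/21; a_4 = 1/42; a_5 = 1/231; a_6 = 1/1386


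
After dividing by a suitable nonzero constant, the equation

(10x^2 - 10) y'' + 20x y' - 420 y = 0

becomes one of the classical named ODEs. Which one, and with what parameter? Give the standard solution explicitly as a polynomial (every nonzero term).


All three coefficients share the factor -10; dividing through by -10 gives  (1 - x^2) y'' - 2x y' + 42 y = 0.
This matches the Legendre equation (1 - x^2) y'' - 2x y' + n(n+1) y = 0 (note the -2x y' term) with n(n+1) = 42, so n = 6; the polynomial solution is P_6(x).
With y = sum_k a_k x^k, matching x^k gives (k+2)(k+1) a_{k+2} = [k(k+1) - n(n+1)] a_k = (k - 6)(k + 7) a_k. The right side vanishes at k = 6, so the series with the parity of 6 terminates at degree 6.
Standard normalization (P_n(1) = 1): leading coefficient (2n)!/(2^n (n!)^2) = 479001600/(64*518400) = 231/16, so a_6 = 231/16. Work downward with a_k = (k+1)(k+2) a_{k+2} / ((k - 6)(k + 7)):
  a_4 = (5)(6)(231/16) / ((4 - 6)(4 + 7)) = (3465/8)/(-22) = -315/16
  a_2 = (3)(4)(-315/16) / ((2 - 6)(2 + 7)) = (-945/4)/(-36) = 105/16
  a_0 = (1)(2)(105/16) / ((0 - 6)(0 + 7)) = (105/8)/(-42) = -5/16
Hence P_6(x) = 231 x^6/16 - 315 x^4/16 + 105 x^2/16 - 5/16.

P_6(x); series = 231 x^6/16 - 315 x^4/16 + 105 x^2/16 - 5/16


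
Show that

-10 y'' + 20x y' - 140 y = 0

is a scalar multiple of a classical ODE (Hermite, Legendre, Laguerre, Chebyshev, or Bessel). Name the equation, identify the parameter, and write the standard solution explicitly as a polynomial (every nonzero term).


All three coefficients share the factor -10; dividing through by -10 gives  y'' - 2x y' + 14 y = 0.
This matches the Hermite equation y'' - 2x y' + 2n y = 0 with 2n = 14, so n = 7; the polynomial solution is H_7(x).
With y = sum_k a_k x^k, matching x^k gives (k+2)(k+1) a_{k+2} = 2(k - n) a_k = 2(k - 7) a_k. The right side vanishes at k = 7, so the series with the parity of 7 terminates at degree 7.
Standard normalization: leading coefficient of H_n is 2^n, so a_7 = 2^7 = 128. Work downward with a_k = (k+1)(k+2) a_{k+2} / (2(k - n)):
  a_5 = (6)(7)(128) / (2(5 - 7)) = 5376/(-4) = -1344
  a_3 = (4)(5)(-1344) / (2(3 - 7)) = -26880/(-8) = 3360
  a_1 = (2)(3)(3360) / (2(1 - 7)) = 20160/(-12) = -1680
Hence H_7(x) = 128 x^7 - 1344 x^5 + 3360 x^3 - 1680 x.

H_7(x); series = 128 x^7 - 1344 x^5 + 3360 x^3 - 1680 x


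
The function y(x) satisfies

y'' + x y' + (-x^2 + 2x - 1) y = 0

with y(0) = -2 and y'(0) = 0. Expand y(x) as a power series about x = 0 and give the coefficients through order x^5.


Ansatz: y(x) = sum_{n>=0} a_n x^n, so y'(x) = sum_{n>=1} n a_n x^(n-1) and y''(x) = sum_{n>=2} n(n-1) a_n x^(n-2).
Substitute into P(x) y'' + Q(x) y' + R(x) y = 0 with P(x) = 1, Q(x) = x, R(x) = -x^2 + 2x - 1, and match powers of x.
Initial conditions: a_0 = -2, a_1 = 0.
Setting the coefficient of each power of x to zero and solving order by order (substituting the coefficients already found):
  x^0: 2 a_2 - a_0 = 0  ->  2 a_2 = a_0 = -2  ->  a_2 = -1
  x^1: 6 a_3 + 2 a_0 = 0  ->  6 a_3 = -2 a_0 = 4  ->  a_3 = 2/3
  x^2: 12 a_4 + a_2 + 2 a_1 - a_0 = 0  ->  12 a_4 = -a_2 - 2 a_1 + a_0 = -1  ->  a_4 = -1/12
  x^3: 20 a_5 + 2 a_3 + 2 a_2 - a_1 = 0  ->  20 a_5 = -2 a_3 - 2 a_2 + a_1 = 2/3  ->  a_5 = 1/30
Truncated series: y(x) = -2 - x^2 + (2/3) x^3 - (1/12) x^4 + (1/30) x^5 + O(x^6).

a_0 = -2; a_1 = 0; a_2 = -1; a_3 = 2/3; a_4 = -1/12; a_5 = 1/30


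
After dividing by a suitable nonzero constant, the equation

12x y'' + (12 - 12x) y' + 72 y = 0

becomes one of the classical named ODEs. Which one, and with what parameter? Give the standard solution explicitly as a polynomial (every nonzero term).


All three coefficients share the factor 12; dividing through by 12 gives  x y'' + (1 - x) y' + 6 y = 0.
This matches the Laguerre equation x y'' + (1 - x) y' + n y = 0 with n = 6; the polynomial solution is L_6(x).
With y = sum_k a_k x^k, matching x^k gives (k+1)k a_{k+1} + (k+1) a_{k+1} - k a_k + n a_k = 0, i.e. (k+1)^2 a_{k+1} = (k - n) a_k = (k - 6) a_k. The right side vanishes at k = 6, so the series terminates at degree 6.
Standard normalization L_n(0) = 1 gives a_0 = 1. Work upward with a_{k+1} = (k - 6) a_k / (k+1)^2:
  a_1 = (0 - 6)(1) / 1^2 = -6/1 = -6
  a_2 = (1 - 6)(-6) / 2^2 = 30/4 = 15/2
  a_3 = (2 - 6)(15/2) / 3^2 = -30/9 = -10/3
  a_4 = (3 - 6)(-10/3) / 4^2 = 10/16 = 5/8
  a_5 = (4 - 6)(5/8) / 5^2 = (-5/4)/25 = -1/20
  a_6 = (5 - 6)(-1/20) / 6^2 = (1/20)/36 = 1/720
Hence L_6(x) = x^6/720 - x^5/20 + 5 x^4/8 - 10 x^3/3 + 15 x^2/2 - 6 x + 1.

L_6(x); series = x^6/720 - x^5/20 + 5 x^4/8 - 10 x^3/3 + 15 x^2/2 - 6 x + 1


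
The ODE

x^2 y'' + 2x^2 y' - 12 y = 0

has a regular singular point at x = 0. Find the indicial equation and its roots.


Divide by x^2 to reach normal form y'' + P_1(x) y' + P_2(x) y = 0 with P_1(x) = 2 and P_2(x) = -12/x^2.
x = 0 is a singular point because the y-coefficient -12/x^2 has a pole at x = 0.
It is a regular singular point because x P_1(x) = p(x) = 2x and x^2 P_2(x) = q(x) = -12 are polynomials, hence analytic at x = 0.
p(0) = 0,  q(0) = -12.
Indicial equation: r(r-1) + p(0) r + q(0) = 0, i.e. r^2 + (p(0) - 1) r + q(0) = 0, i.e. r^2 - 1 r - 12 = 0.
Discriminant: (-1)^2 - 4(-12) = 49, so r = (1 ± 7)/2.
Solving: r_1 = 4, r_2 = -3.

indicial: r^2 - 1 r - 12 = 0; roots r_1 = 4, r_2 = -3


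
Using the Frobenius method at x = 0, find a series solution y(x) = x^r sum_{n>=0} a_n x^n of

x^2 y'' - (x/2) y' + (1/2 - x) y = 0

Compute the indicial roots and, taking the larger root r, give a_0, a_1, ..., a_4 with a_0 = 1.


Write in Frobenius form y'' + (p(x)/x) y' + (q(x)/x^2) y = 0:
  p(x) = -1/2,  q(x) = 1/2 - x.
Indicial equation: r(r-1) + (-1/2) r + (1/2) = 0 -> roots r_1 = 1, r_2 = 1/2.
Take r = r_1 = 1. Let y(x) = x^r sum_{n>=0} a_n x^n with a_0 = 1.
Substitute y = x^r sum a_n x^n and match x^{r+n}. The recurrence is
  D(n) a_n - 1 a_{n-1} = 0,  where D(n) = (r+n)(r+n-1) + (-1/2)(r+n) + (1/2).
  a_n = 1 / D(n) * a_{n-1}.
Since the indicial polynomial factors as (r - r_1)(r - r_2), D(n) = (r_1 + n - r_1)(r_1 + n - r_2) = n(n + 1/2).
Evaluating step by step (a_0 = 1):
  n = 1: D(1) = 1(1 + 1/2) = 3/2; numerator = 1(1) = 1; a_1 = (1)/(3/2) = 2/3
  n = 2: D(2) = 2(2 + 1/2) = 5; numerator = 1(2/3) = 2/3; a_2 = (2/3)/(5) = 2/15
  n = 3: D(3) = 3(3 + 1/2) = 21/2; numerator = 1(2/15) = 2/15; a_3 = (2/15)/(21/2) = 4/315
  n = 4: D(4) = 4(4 + 1/2) = 18; numerator = 1(4/315) = 4/315; a_4 = (4/315)/(18) = 2/2835

r = 1; a_0 = 1; a_1 = 2/3; a_2 = 2/15; a_3 = 4/315; a_4 = 2/2835


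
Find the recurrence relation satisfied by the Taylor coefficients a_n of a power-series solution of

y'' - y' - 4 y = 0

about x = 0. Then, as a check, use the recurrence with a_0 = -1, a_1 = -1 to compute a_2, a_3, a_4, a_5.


Substitute y = sum_n a_n x^n.
y''(x) has coefficient (n+2)(n+1) a_{n+2} at x^n;
-y'(x) has coefficient -(n+1) a_{n+1} at x^n;
-4 y(x) has coefficient -4 a_n at x^n.
Matching x^n: (n+2)(n+1) a_{n+2} - (n+1) a_{n+1} - 4 a_n = 0.
Thus a_{n+2} = [(n+1) a_{n+1} + 4 a_n] / ((n+1)(n+2)).

Check with a_0 = -1, a_1 = -1 (apply the recurrence for n = 0, 1, 2, 3): a_0 = -1, a_1 = -1, a_2 = -5/2, a_3 = -3/2, a_4 = -29/24, a_5 = -13/24.

a_(n+2) = [(n+1) a_(n+1) + 4 a_n] / ((n+1)(n+2)); check: a_0 = -1, a_1 = -1, a_2 = -5/2, a_3 = -3/2, a_4 = -29/24, a_5 = -13/24


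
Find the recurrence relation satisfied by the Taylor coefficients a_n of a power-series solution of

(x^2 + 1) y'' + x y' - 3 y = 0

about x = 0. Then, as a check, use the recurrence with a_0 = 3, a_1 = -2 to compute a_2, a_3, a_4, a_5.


Substitute y = sum_n a_n x^n.
(1 + 1 x^2) y'' contributes (n+2)(n+1) a_{n+2} + n(n-1) a_n at x^n.
x y'(x) contributes n a_n at x^n.
-3 y(x) contributes -3 a_n at x^n.
Matching x^n: (n+2)(n+1) a_{n+2} + (n(n-1) + n - 3) a_n = 0.
Thus a_{n+2} = (-n(n-1) - n + 3) / ((n+1)(n+2)) * a_n.

Check with a_0 = 3, a_1 = -2 (apply the recurrence for n = 0, 1, 2, 3): a_0 = 3, a_1 = -2, a_2 = 9/2, a_3 = -2/3, a_4 = -3/8, a_5 = 1/5.

a_(n+2) = (-n(n-1) - n + 3) / ((n+1)(n+2)) * a_n; check: a_0 = 3, a_1 = -2, a_2 = 9/2, a_3 = -2/3, a_4 = -3/8, a_5 = 1/5


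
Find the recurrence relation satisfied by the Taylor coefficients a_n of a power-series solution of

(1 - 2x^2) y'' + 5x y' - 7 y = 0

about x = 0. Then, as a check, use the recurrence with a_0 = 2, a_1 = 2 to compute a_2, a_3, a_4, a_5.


Substitute y = sum_n a_n x^n.
(1 - 2 x^2) y'' contributes (n+2)(n+1) a_{n+2} - 2 n(n-1) a_n at x^n.
5 x y'(x) contributes 5 n a_n at x^n.
-7 y(x) contributes -7 a_n at x^n.
Matching x^n: (n+2)(n+1) a_{n+2} + (-2 n(n-1) + 5 n - 7) a_n = 0.
Thus a_{n+2} = (2 n(n-1) - 5 n + 7) / ((n+1)(n+2)) * a_n.

Check with a_0 = 2, a_1 = 2 (apply the recurrence for n = 0, 1, 2, 3): a_0 = 2, a_1 = 2, a_2 = 7, a_3 = 2/3, a_4 = 7/12, a_5 = 2/15.

a_(n+2) = (2 n(n-1) - 5 n + 7) / ((n+1)(n+2)) * a_n; check: a_0 = 2, a_1 = 2, a_2 = 7, a_3 = 2/3, a_4 = 7/12, a_5 = 2/15


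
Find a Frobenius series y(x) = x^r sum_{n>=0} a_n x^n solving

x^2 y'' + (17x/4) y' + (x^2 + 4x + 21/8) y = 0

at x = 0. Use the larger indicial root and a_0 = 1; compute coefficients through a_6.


Write in Frobenius form y'' + (p(x)/x) y' + (q(x)/x^2) y = 0:
  p(x) = 17/4,  q(x) = x^2 + 4x + 21/8.
Indicial equation: r(r-1) + (17/4) r + (21/8) = 0 -> roots r_1 = -3/2, r_2 = -7/4.
Take r = r_1 = -3/2. Let y(x) = x^r sum_{n>=0} a_n x^n with a_0 = 1.
Substitute y = x^r sum a_n x^n and match x^{r+n}. The recurrence is
  D(n) a_n + 4 a_{n-1} + 1 a_{n-2} = 0,  where D(n) = (r+n)(r+n-1) + (17/4)(r+n) + (21/8).
  a_n = [-4 a_{n-1} - 1 a_{n-2}] / D(n).
Since the indicial polynomial factors as (r - r_1)(r - r_2), D(n) = (r_1 + n - r_1)(r_1 + n - r_2) = n(n + 1/4).
Evaluating step by step (a_0 = 1):
  n = 1: D(1) = 1(1 + 1/4) = 5/4; numerator = -4(1) = -4; a_1 = (-4)/(5/4) = -16/5
  n = 2: D(2) = 2(2 + 1/4) = 9/2; numerator = -4(-16/5) - 1(1) = 59/5; a_2 = (59/5)/(9/2) = 118/45
  n = 3: D(3) = 3(3 + 1/4) = 39/4; numerator = -4(118/45) - 1(-16/5) = -328/45; a_3 = (-328/45)/(39/4) = -1312/1755
  n = 4: D(4) = 4(4 + 1/4) = 17; numerator = -4(-1312/1755) - 1(118/45) = 646/1755; a_4 = (646/1755)/(17) = 38/1755
  n = 5: D(5) = 5(5 + 1/4) = 105/4; numerator = -4(38/1755) - 1(-1312/1755) = 232/351; a_5 = (232/351)/(105/4) = 928/36855
  n = 6: D(6) = 6(6 + 1/4) = 75/2; numerator = -4(928/36855) - 1(38/1755) = -902/7371; a_6 = (-902/7371)/(75/2) = -1804/552825

r = -3/2; a_0 = 1; a_1 = -16/5; a_2 = 118/45; a_3 = -1312/1755; a_4 = 38/1755; a_5 = 928/36855; a_6 = -1804/552825


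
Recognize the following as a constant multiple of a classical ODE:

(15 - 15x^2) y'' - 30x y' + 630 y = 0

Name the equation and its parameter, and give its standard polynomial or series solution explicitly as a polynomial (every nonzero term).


All three coefficients share the factor 15; dividing through by 15 gives  (1 - x^2) y'' - 2x y' + 42 y = 0.
This matches the Legendre equation (1 - x^2) y'' - 2x y' + n(n+1) y = 0 (note the -2x y' term) with n(n+1) = 42, so n = 6; the polynomial solution is P_6(x).
With y = sum_k a_k x^k, matching x^k gives (k+2)(k+1) a_{k+2} = [k(k+1) - n(n+1)] a_k = (k - 6)(k + 7) a_k. The right side vanishes at k = 6, so the series with the parity of 6 terminates at degree 6.
Standard normalization (P_n(1) = 1): leading coefficient (2n)!/(2^n (n!)^2) = 479001600/(64*518400) = 231/16, so a_6 = 231/16. Work downward with a_k = (k+1)(k+2) a_{k+2} / ((k - 6)(k + 7)):
  a_4 = (5)(6)(231/16) / ((4 - 6)(4 + 7)) = (3465/8)/(-22) = -315/16
  a_2 = (3)(4)(-315/16) / ((2 - 6)(2 + 7)) = (-945/4)/(-36) = 105/16
  a_0 = (1)(2)(105/16) / ((0 - 6)(0 + 7)) = (105/8)/(-42) = -5/16
Hence P_6(x) = 231 x^6/16 - 315 x^4/16 + 105 x^2/16 - 5/16.

P_6(x); series = 231 x^6/16 - 315 x^4/16 + 105 x^2/16 - 5/16


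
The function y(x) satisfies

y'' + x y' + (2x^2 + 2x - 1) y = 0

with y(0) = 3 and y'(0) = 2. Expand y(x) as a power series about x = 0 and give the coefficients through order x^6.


Ansatz: y(x) = sum_{n>=0} a_n x^n, so y'(x) = sum_{n>=1} n a_n x^(n-1) and y''(x) = sum_{n>=2} n(n-1) a_n x^(n-2).
Substitute into P(x) y'' + Q(x) y' + R(x) y = 0 with P(x) = 1, Q(x) = x, R(x) = 2x^2 + 2x - 1, and match powers of x.
Initial conditions: a_0 = 3, a_1 = 2.
Setting the coefficient of each power of x to zero and solving order by order (substituting the coefficients already found):
  x^0: 2 a_2 - a_0 = 0  ->  2 a_2 = a_0 = 3  ->  a_2 = 3/2
  x^1: 6 a_3 + 2 a_0 = 0  ->  6 a_3 = -2 a_0 = -6  ->  a_3 = -1
  x^2: 12 a_4 + a_2 + 2 a_1 + 2 a_0 = 0  ->  12 a_4 = -a_2 - 2 a_1 - 2 a_0 = -23/2  ->  a_4 = -23/24
  x^3: 20 a_5 + 2 a_3 + 2 a_2 + 2 a_1 = 0  ->  20 a_5 = -2 a_3 - 2 a_2 - 2 a_1 = -5  ->  a_5 = -1/4
  x^4: 30 a_6 + 3 a_4 + 2 a_3 + 2 a_2 = 0  ->  30 a_6 = -3 a_4 - 2 a_3 - 2 a_2 = 15/8  ->  a_6 = 1/16
Truncated series: y(x) = 3 + 2 x + (3/2) x^2 - x^3 - (23/24) x^4 - (1/4) x^5 + (1/16) x^6 + O(x^7).

a_0 = 3; a_1 = 2; a_2 = 3/2; a_3 = -1; a_4 = -23/24; a_5 = -1/4; a_6 = 1/16


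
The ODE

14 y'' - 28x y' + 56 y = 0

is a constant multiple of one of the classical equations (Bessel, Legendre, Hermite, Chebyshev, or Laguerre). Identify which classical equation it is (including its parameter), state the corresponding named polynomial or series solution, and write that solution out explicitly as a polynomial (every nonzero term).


All three coefficients share the factor 14; dividing through by 14 gives  y'' - 2x y' + 4 y = 0.
This matches the Hermite equation y'' - 2x y' + 2n y = 0 with 2n = 4, so n = 2; the polynomial solution is H_2(x).
With y = sum_k a_k x^k, matching x^k gives (k+2)(k+1) a_{k+2} = 2(k - n) a_k = 2(k - 2) a_k. The right side vanishes at k = 2, so the series with the parity of 2 terminates at degree 2.
Standard normalization: leading coefficient of H_n is 2^n, so a_2 = 2^2 = 4. Work downward with a_k = (k+1)(k+2) a_{k+2} / (2(k - n)):
  a_0 = (1)(2)(4) / (2(0 - 2)) = 8/(-4) = -2
Hence H_2(x) = 4 x^2 - 2.

H_2(x); series = 4 x^2 - 2


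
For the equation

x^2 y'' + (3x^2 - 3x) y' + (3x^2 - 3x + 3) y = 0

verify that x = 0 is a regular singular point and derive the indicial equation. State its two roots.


Divide by x^2 to reach normal form y'' + P_1(x) y' + P_2(x) y = 0 with P_1(x) = 3 - 3/x and P_2(x) = 3 - 3/x + 3/x^2.
x = 0 is a singular point because the y'-coefficient 3 - 3/x has a pole at x = 0 and the y-coefficient 3 - 3/x + 3/x^2 has a pole at x = 0.
It is a regular singular point because x P_1(x) = p(x) = 3x - 3 and x^2 P_2(x) = q(x) = 3x^2 - 3x + 3 are polynomials, hence analytic at x = 0.
p(0) = -3,  q(0) = 3.
Indicial equation: r(r-1) + p(0) r + q(0) = 0, i.e. r^2 + (p(0) - 1) r + q(0) = 0, i.e. r^2 - 4 r + 3 = 0.
Discriminant: (-4)^2 - 4(3) = 4, so r = (4 ± 2)/2.
Solving: r_1 = 3, r_2 = 1.

indicial: r^2 - 4 r + 3 = 0; roots r_1 = 3, r_2 = 1


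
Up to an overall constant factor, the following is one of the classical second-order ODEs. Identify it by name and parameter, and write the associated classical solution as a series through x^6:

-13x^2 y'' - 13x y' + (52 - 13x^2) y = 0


All three coefficients share the factor -13; dividing through by -13 gives  x^2 y'' + x y' + (x^2 - 4) y = 0.
This matches the Bessel equation x^2 y'' + x y' + (x^2 - nu^2) y = 0 with nu^2 = 4, so nu = 2; the solution bounded at x = 0 is J_2(x).
Frobenius at x = 0: indicial roots ±nu; for r = nu the recurrence k(k + 2nu) c_k = -c_{k-2} gives the standard series J_nu(x) = sum_{k>=0} (-1)^k / (k! (k+nu)!) (x/2)^(2k+nu). Evaluate the first 3 terms:
  k = 0: (-1)^0 / (0! * 2! * 2^2) x^2 = 1/(1*2*4) x^2 = (1/8) x^2
  k = 1: (-1)^1 / (1! * 3! * 2^4) x^4 = -1/(1*6*16) x^4 = (-1/96) x^4
  k = 2: (-1)^2 / (2! * 4! * 2^6) x^6 = 1/(2*24*64) x^6 = (1/3072) x^6
Hence J_2(x) = x^6/3072 - x^4/96 + x^2/8 + ....

J_2(x); series = x^6/3072 - x^4/96 + x^2/8


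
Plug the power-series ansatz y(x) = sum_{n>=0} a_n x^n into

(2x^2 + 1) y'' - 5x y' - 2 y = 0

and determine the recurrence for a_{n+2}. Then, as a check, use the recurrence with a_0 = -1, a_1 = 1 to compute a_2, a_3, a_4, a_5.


Substitute y = sum_n a_n x^n.
(1 + 2 x^2) y'' contributes (n+2)(n+1) a_{n+2} + 2 n(n-1) a_n at x^n.
-5 x y'(x) contributes -5 n a_n at x^n.
-2 y(x) contributes -2 a_n at x^n.
Matching x^n: (n+2)(n+1) a_{n+2} + (2 n(n-1) - 5 n - 2) a_n = 0.
Thus a_{n+2} = (-2 n(n-1) + 5 n + 2) / ((n+1)(n+2)) * a_n.

Check with a_0 = -1, a_1 = 1 (apply the recurrence for n = 0, 1, 2, 3): a_0 = -1, a_1 = 1, a_2 = -1, a_3 = 7/6, a_4 = -2/3, a_5 = 7/24.

a_(n+2) = (-2 n(n-1) + 5 n + 2) / ((n+1)(n+2)) * a_n; check: a_0 = -1, a_1 = 1, a_2 = -1, a_3 = 7/6, a_4 = -2/3, a_5 = 7/24


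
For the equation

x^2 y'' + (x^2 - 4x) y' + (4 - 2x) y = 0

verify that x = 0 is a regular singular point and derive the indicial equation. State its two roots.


Divide by x^2 to reach normal form y'' + P_1(x) y' + P_2(x) y = 0 with P_1(x) = 1 - 4/x and P_2(x) = -2/x + 4/x^2.
x = 0 is a singular point because the y'-coefficient 1 - 4/x has a pole at x = 0 and the y-coefficient -2/x + 4/x^2 has a pole at x = 0.
It is a regular singular point because x P_1(x) = p(x) = x - 4 and x^2 P_2(x) = q(x) = 4 - 2x are polynomials, hence analytic at x = 0.
p(0) = -4,  q(0) = 4.
Indicial equation: r(r-1) + p(0) r + q(0) = 0, i.e. r^2 + (p(0) - 1) r + q(0) = 0, i.e. r^2 - 5 r + 4 = 0.
Discriminant: (-5)^2 - 4(4) = 9, so r = (5 ± 3)/2.
Solving: r_1 = 4, r_2 = 1.

indicial: r^2 - 5 r + 4 = 0; roots r_1 = 4, r_2 = 1


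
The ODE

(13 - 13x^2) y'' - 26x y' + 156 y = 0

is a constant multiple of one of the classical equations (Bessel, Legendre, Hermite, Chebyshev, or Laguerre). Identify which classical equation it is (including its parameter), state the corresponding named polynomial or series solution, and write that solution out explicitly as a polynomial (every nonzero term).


All three coefficients share the factor 13; dividing through by 13 gives  (1 - x^2) y'' - 2x y' + 12 y = 0.
This matches the Legendre equation (1 - x^2) y'' - 2x y' + n(n+1) y = 0 (note the -2x y' term) with n(n+1) = 12, so n = 3; the polynomial solution is P_3(x).
With y = sum_k a_k x^k, matching x^k gives (k+2)(k+1) a_{k+2} = [k(k+1) - n(n+1)] a_k = (k - 3)(k + 4) a_k. The right side vanishes at k = 3, so the series with the parity of 3 terminates at degree 3.
Standard normalization (P_n(1) = 1): leading coefficient (2n)!/(2^n (n!)^2) = 720/(8*36) = 5/2, so a_3 = 5/2. Work downward with a_k = (k+1)(k+2) a_{k+2} / ((k - 3)(k + 4)):
  a_1 = (2)(3)(5/2) / ((1 - 3)(1 + 4)) = 15/(-10) = -3/2
Hence P_3(x) = 5 x^3/2 - 3 x/2.

P_3(x); series = 5 x^3/2 - 3 x/2


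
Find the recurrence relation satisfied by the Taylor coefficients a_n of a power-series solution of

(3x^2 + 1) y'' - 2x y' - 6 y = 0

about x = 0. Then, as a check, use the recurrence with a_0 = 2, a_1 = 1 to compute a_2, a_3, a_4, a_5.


Substitute y = sum_n a_n x^n.
(1 + 3 x^2) y'' contributes (n+2)(n+1) a_{n+2} + 3 n(n-1) a_n at x^n.
-2 x y'(x) contributes -2 n a_n at x^n.
-6 y(x) contributes -6 a_n at x^n.
Matching x^n: (n+2)(n+1) a_{n+2} + (3 n(n-1) - 2 n - 6) a_n = 0.
Thus a_{n+2} = (-3 n(n-1) + 2 n + 6) / ((n+1)(n+2)) * a_n.

Check with a_0 = 2, a_1 = 1 (apply the recurrence for n = 0, 1, 2, 3): a_0 = 2, a_1 = 1, a_2 = 6, a_3 = 4/3, a_4 = 2, a_5 = -2/5.

a_(n+2) = (-3 n(n-1) + 2 n + 6) / ((n+1)(n+2)) * a_n; check: a_0 = 2, a_1 = 1, a_2 = 6, a_3 = 4/3, a_4 = 2, a_5 = -2/5


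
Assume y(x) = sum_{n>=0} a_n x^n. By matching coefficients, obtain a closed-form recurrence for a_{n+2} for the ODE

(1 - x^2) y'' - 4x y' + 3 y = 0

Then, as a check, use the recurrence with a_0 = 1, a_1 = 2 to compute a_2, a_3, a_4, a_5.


Substitute y = sum_n a_n x^n.
(1 - 1 x^2) y'' contributes (n+2)(n+1) a_{n+2} - n(n-1) a_n at x^n.
-4 x y'(x) contributes -4 n a_n at x^n.
3 y(x) contributes 3 a_n at x^n.
Matching x^n: (n+2)(n+1) a_{n+2} + (-n(n-1) - 4 n + 3) a_n = 0.
Thus a_{n+2} = (n(n-1) + 4 n - 3) / ((n+1)(n+2)) * a_n.

Check with a_0 = 1, a_1 = 2 (apply the recurrence for n = 0, 1, 2, 3): a_0 = 1, a_1 = 2, a_2 = -3/2, a_3 = 1/3, a_4 = -7/8, a_5 = 1/4.

a_(n+2) = (n(n-1) + 4 n - 3) / ((n+1)(n+2)) * a_n; check: a_0 = 1, a_1 = 2, a_2 = -3/2, a_3 = 1/3, a_4 = -7/8, a_5 = 1/4


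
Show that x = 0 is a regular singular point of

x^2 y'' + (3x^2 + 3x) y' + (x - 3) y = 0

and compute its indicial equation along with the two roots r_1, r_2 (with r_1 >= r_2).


Divide by x^2 to reach normal form y'' + P_1(x) y' + P_2(x) y = 0 with P_1(x) = 3 + 3/x and P_2(x) = 1/x - 3/x^2.
x = 0 is a singular point because the y'-coefficient 3 + 3/x has a pole at x = 0 and the y-coefficient 1/x - 3/x^2 has a pole at x = 0.
It is a regular singular point because x P_1(x) = p(x) = 3x + 3 and x^2 P_2(x) = q(x) = x - 3 are polynomials, hence analytic at x = 0.
p(0) = 3,  q(0) = -3.
Indicial equation: r(r-1) + p(0) r + q(0) = 0, i.e. r^2 + (p(0) - 1) r + q(0) = 0, i.e. r^2 + 2 r - 3 = 0.
Discriminant: (2)^2 - 4(-3) = 16, so r = (-2 ± 4)/2.
Solving: r_1 = 1, r_2 = -3.

indicial: r^2 + 2 r - 3 = 0; roots r_1 = 1, r_2 = -3


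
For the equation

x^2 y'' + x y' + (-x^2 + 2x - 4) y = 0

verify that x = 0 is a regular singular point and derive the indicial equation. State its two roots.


Divide by x^2 to reach normal form y'' + P_1(x) y' + P_2(x) y = 0 with P_1(x) = 1/x and P_2(x) = -1 + 2/x - 4/x^2.
x = 0 is a singular point because the y'-coefficient 1/x has a pole at x = 0 and the y-coefficient -1 + 2/x - 4/x^2 has a pole at x = 0.
It is a regular singular point because x P_1(x) = p(x) = 1 and x^2 P_2(x) = q(x) = -x^2 + 2x - 4 are polynomials, hence analytic at x = 0.
p(0) = 1,  q(0) = -4.
Indicial equation: r(r-1) + p(0) r + q(0) = 0, i.e. r^2 + (p(0) - 1) r + q(0) = 0, i.e. r^2 - 4 = 0.
Discriminant: (0)^2 - 4(-4) = 16, so r = (0 ± 4)/2.
Solving: r_1 = 2, r_2 = -2.

indicial: r^2 - 4 = 0; roots r_1 = 2, r_2 = -2


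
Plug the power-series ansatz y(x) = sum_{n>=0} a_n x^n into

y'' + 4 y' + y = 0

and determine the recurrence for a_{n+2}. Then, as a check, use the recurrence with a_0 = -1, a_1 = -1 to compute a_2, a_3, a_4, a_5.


Substitute y = sum_n a_n x^n.
y''(x) has coefficient (n+2)(n+1) a_{n+2} at x^n;
4 y'(x) has coefficient 4 (n+1) a_{n+1} at x^n;
y(x) has coefficient 1 a_n at x^n.
Matching x^n: (n+2)(n+1) a_{n+2} + 4 (n+1) a_{n+1} + 1 a_n = 0.
Thus a_{n+2} = [-4 (n+1) a_{n+1} - 1 a_n] / ((n+1)(n+2)).

Check with a_0 = -1, a_1 = -1 (apply the recurrence for n = 0, 1, 2, 3): a_0 = -1, a_1 = -1, a_2 = 5/2, a_3 = -19/6, a_4 = 71/24, a_5 = -53/24.

a_(n+2) = [-4 (n+1) a_(n+1) - 1 a_n] / ((n+1)(n+2)); check: a_0 = -1, a_1 = -1, a_2 = 5/2, a_3 = -19/6, a_4 = 71/24, a_5 = -53/24


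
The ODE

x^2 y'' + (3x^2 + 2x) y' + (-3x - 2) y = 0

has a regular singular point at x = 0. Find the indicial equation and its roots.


Divide by x^2 to reach normal form y'' + P_1(x) y' + P_2(x) y = 0 with P_1(x) = 3 + 2/x and P_2(x) = -3/x - 2/x^2.
x = 0 is a singular point because the y'-coefficient 3 + 2/x has a pole at x = 0 and the y-coefficient -3/x - 2/x^2 has a pole at x = 0.
It is a regular singular point because x P_1(x) = p(x) = 3x + 2 and x^2 P_2(x) = q(x) = -3x - 2 are polynomials, hence analytic at x = 0.
p(0) = 2,  q(0) = -2.
Indicial equation: r(r-1) + p(0) r + q(0) = 0, i.e. r^2 + (p(0) - 1) r + q(0) = 0, i.e. r^2 + 1 r - 2 = 0.
Discriminant: (1)^2 - 4(-2) = 9, so r = (-1 ± 3)/2.
Solving: r_1 = 1, r_2 = -2.

indicial: r^2 + 1 r - 2 = 0; roots r_1 = 1, r_2 = -2


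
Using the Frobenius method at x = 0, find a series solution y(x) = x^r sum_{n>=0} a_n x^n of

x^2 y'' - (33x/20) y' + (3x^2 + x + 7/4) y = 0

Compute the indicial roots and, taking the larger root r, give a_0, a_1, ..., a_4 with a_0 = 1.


Write in Frobenius form y'' + (p(x)/x) y' + (q(x)/x^2) y = 0:
  p(x) = -33/20,  q(x) = 3x^2 + x + 7/4.
Indicial equation: r(r-1) + (-33/20) r + (7/4) = 0 -> roots r_1 = 7/5, r_2 = 5/4.
Take r = r_1 = 7/5. Let y(x) = x^r sum_{n>=0} a_n x^n with a_0 = 1.
Substitute y = x^r sum a_n x^n and match x^{r+n}. The recurrence is
  D(n) a_n + 1 a_{n-1} + 3 a_{n-2} = 0,  where D(n) = (r+n)(r+n-1) + (-33/20)(r+n) + (7/4).
  a_n = [-1 a_{n-1} - 3 a_{n-2}] / D(n).
Since the indicial polynomial factors as (r - r_1)(r - r_2), D(n) = (r_1 + n - r_1)(r_1 + n - r_2) = n(n + 3/20).
Evaluating step by step (a_0 = 1):
  n = 1: D(1) = 1(1 + 3/20) = 23/20; numerator = -1(1) = -1; a_1 = (-1)/(23/20) = -20/23
  n = 2: D(2) = 2(2 + 3/20) = 43/10; numerator = -1(-20/23) - 3(1) = -49/23; a_2 = (-49/23)/(43/10) = -490/989
  n = 3: D(3) = 3(3 + 3/20) = 189/20; numerator = -1(-490/989) - 3(-20/23) = 3070/989; a_3 = (3070/989)/(189/20) = 61400/186921
  n = 4: D(4) = 4(4 + 3/20) = 83/5; numerator = -1(61400/186921) - 3(-490/989) = 9410/8127; a_4 = (9410/8127)/(83/5) = 47050/674541

r = 7/5; a_0 = 1; a_1 = -20/23; a_2 = -490/989; a_3 = 61400/186921; a_4 = 47050/674541
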